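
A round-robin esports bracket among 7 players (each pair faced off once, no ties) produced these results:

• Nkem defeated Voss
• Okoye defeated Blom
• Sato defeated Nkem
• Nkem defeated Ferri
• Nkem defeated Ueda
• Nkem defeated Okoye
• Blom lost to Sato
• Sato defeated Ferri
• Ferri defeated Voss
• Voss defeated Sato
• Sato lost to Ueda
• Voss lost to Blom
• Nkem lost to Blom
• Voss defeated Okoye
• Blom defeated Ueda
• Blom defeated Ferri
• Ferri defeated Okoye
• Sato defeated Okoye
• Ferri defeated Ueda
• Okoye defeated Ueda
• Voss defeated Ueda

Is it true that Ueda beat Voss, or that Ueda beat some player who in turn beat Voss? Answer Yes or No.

No

Ueda did not beat Voss directly.
Ueda beat Sato, but each of them lost to Voss. No two-step path.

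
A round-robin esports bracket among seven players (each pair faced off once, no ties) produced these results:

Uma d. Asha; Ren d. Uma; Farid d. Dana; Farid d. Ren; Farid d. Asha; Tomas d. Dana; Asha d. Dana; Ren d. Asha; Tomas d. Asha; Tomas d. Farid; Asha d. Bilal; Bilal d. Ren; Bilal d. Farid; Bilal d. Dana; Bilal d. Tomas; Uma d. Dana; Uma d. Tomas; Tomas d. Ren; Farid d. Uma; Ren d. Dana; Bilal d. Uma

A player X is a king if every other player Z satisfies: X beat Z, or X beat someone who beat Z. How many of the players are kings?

5

Uma reaches everyone (king).
Farid reaches everyone (king).
Dana cannot reach Uma, Farid, Asha, Tomas, Bilal, Ren in two steps.
Asha reaches everyone (king).
Tomas reaches everyone (king).
Bilal reaches everyone (king).
Ren cannot reach Farid in two steps.
Kings: Uma, Farid, Asha, Tomas, Bilal — 5.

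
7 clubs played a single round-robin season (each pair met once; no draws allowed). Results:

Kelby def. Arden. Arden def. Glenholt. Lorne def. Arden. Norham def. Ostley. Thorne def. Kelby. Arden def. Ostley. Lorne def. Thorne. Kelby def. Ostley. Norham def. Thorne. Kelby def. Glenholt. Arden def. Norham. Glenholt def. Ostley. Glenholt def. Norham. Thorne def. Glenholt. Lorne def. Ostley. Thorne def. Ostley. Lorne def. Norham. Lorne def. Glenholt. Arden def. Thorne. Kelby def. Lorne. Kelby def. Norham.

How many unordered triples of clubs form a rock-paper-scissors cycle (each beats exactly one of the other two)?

Win totals: Arden 4, Ostley 0, Thorne 3, Norham 2, Glenholt 2, Kelby 5, Lorne 5.
A club with w wins dominates both others in C(w,2) triples; summing gives 6 + 0 + 3 + 1 + 1 + 10 + 10 = 31 transitive triples.
Total triples C(7,3) = 35, so cyclic triples = 35 − 31 = 4.

4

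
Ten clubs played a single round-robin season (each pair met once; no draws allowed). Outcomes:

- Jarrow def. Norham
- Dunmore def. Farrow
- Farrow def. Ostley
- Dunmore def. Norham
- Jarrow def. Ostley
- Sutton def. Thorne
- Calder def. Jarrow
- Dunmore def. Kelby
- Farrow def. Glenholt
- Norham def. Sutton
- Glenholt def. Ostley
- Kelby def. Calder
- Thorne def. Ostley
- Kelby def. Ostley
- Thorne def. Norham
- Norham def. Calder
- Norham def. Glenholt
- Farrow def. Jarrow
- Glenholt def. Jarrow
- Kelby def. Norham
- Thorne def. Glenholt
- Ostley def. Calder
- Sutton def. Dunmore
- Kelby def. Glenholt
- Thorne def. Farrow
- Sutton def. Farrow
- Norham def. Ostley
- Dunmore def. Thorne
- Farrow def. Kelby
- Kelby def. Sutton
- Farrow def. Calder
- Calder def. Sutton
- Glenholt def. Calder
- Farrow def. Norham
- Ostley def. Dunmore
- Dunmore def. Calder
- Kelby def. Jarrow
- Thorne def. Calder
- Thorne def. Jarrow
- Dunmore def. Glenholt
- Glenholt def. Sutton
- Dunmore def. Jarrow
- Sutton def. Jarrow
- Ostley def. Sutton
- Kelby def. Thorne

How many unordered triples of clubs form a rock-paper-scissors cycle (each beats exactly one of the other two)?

Win totals: Glenholt 4, Thorne 6, Dunmore 7, Calder 2, Ostley 3, Sutton 4, Norham 4, Kelby 7, Farrow 6, Jarrow 2.
A club with w wins dominates both others in C(w,2) triples; summing gives 6 + 15 + 21 + 1 + 3 + 6 + 6 + 21 + 15 + 1 = 95 transitive triples.
Total triples C(10,3) = 120, so cyclic triples = 120 − 95 = 25.

25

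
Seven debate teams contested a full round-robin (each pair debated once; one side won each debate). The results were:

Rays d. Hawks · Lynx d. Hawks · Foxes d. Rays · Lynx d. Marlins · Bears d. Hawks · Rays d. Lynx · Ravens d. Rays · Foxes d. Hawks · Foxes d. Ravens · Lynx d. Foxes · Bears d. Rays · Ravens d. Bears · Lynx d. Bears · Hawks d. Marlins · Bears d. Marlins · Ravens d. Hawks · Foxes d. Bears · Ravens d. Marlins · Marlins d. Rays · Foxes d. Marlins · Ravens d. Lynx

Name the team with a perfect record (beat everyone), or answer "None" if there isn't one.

None

Highest win total is Ravens with 5 (out of 6 possible).
Ravens lost to Foxes, so no team went undefeated.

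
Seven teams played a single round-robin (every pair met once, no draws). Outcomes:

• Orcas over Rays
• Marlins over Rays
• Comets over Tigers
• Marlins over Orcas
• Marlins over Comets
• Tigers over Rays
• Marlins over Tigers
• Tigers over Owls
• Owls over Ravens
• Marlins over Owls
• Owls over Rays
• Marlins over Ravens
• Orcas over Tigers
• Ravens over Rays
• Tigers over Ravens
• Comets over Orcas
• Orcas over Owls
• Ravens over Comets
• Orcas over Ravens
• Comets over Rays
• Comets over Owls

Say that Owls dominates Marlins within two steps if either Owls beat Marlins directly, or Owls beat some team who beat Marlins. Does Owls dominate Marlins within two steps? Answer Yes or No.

No

Owls did not beat Marlins directly.
Owls beat Ravens, Rays, but each of them lost to Marlins. No two-step path.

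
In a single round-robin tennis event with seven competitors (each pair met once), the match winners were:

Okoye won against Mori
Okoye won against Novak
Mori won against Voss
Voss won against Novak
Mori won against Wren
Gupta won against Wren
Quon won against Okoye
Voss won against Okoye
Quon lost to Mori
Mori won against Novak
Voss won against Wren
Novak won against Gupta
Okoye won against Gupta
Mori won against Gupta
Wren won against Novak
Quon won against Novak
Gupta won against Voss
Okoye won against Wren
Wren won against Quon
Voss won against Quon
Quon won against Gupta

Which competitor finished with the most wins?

Win totals: Okoye 4, Quon 3, Gupta 2, Mori 5, Novak 1, Voss 4, Wren 2.
Mori leads with 5 wins (next highest: 4).

Mori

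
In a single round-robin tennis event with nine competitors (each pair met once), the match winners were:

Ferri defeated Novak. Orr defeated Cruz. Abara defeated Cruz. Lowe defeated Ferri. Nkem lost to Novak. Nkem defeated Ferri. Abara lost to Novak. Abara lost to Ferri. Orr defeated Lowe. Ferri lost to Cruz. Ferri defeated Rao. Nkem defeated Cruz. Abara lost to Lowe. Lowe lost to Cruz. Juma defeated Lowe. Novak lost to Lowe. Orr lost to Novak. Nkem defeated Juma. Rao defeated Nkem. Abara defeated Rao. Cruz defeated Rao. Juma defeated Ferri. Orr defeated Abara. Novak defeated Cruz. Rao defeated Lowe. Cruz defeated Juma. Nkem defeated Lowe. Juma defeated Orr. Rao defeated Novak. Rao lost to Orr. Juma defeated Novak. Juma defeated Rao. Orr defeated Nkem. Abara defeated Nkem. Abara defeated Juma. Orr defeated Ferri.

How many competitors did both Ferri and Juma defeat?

2

Ferri beat: Novak, Rao, Abara.
Juma beat: Ferri, Orr, Novak, Lowe, Rao.
Both beat: Novak, Rao — 2.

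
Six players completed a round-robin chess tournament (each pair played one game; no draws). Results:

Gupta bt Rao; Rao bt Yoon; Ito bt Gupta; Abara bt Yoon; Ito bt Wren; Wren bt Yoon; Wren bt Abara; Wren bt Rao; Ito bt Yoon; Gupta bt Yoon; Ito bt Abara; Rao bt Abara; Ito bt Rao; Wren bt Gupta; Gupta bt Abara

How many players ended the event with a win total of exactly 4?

1

Win totals: Rao 2, Ito 5, Wren 4, Abara 1, Yoon 0, Gupta 3.
Exactly 4: Wren — 1 player.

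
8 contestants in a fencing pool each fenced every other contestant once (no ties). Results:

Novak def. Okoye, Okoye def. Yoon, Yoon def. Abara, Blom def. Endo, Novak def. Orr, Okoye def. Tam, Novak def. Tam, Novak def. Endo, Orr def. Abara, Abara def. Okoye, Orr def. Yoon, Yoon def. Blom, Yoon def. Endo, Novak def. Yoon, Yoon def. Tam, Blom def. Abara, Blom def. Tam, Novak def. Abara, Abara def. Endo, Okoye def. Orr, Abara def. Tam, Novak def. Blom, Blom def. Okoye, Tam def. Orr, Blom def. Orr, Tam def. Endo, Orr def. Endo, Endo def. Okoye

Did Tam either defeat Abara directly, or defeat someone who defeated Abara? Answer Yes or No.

Tam did not beat Abara directly.
Tam beat Endo, Orr. Of those, Orr beat Abara.

Yes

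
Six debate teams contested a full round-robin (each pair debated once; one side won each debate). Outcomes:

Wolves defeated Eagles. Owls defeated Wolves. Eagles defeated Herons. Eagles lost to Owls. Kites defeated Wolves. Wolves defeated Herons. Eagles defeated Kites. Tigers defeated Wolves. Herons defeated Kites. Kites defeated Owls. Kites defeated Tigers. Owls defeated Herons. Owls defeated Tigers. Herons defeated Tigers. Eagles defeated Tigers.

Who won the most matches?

Win totals: Kites 3, Eagles 3, Owls 4, Tigers 1, Wolves 2, Herons 2.
Owls leads with 4 wins (next highest: 3).

Owls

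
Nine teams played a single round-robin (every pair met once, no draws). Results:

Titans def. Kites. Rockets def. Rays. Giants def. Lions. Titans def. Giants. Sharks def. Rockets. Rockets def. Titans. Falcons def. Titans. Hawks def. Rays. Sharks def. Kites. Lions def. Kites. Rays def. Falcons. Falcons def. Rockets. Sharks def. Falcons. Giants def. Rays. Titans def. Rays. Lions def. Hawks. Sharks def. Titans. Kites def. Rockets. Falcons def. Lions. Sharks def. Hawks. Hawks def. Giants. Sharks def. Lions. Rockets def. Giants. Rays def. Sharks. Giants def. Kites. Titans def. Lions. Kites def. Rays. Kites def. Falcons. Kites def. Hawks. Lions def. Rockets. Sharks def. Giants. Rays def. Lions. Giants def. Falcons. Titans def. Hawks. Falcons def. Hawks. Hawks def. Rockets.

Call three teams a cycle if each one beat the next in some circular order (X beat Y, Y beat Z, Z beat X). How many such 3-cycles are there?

Win totals: Falcons 4, Sharks 7, Rockets 3, Hawks 3, Kites 4, Lions 3, Rays 3, Giants 4, Titans 5.
A team with w wins dominates both others in C(w,2) triples; summing gives 6 + 21 + 3 + 3 + 6 + 3 + 3 + 6 + 10 = 61 transitive triples.
Total triples C(9,3) = 84, so cyclic triples = 84 − 61 = 23.

23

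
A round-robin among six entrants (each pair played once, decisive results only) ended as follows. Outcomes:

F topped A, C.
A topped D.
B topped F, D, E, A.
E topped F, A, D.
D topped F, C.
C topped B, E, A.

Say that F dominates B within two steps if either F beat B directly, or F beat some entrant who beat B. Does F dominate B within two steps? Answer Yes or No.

Yes

F did not beat B directly.
F beat A, C. Of those, C beat B.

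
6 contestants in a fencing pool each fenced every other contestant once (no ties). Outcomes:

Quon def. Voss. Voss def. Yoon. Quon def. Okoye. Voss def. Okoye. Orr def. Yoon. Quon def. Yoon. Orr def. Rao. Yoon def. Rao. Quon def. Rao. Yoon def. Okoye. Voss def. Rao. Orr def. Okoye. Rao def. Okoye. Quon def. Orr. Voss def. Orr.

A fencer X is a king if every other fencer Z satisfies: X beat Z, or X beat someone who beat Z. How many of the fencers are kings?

1

Yoon cannot reach Quon, Orr, Voss in two steps.
Quon reaches everyone (king).
Rao cannot reach Yoon, Quon, Orr, Voss in two steps.
Orr cannot reach Quon, Voss in two steps.
Voss cannot reach Quon in two steps.
Okoye cannot reach Yoon, Quon, Rao, Orr, Voss in two steps.
Kings: Quon — 1.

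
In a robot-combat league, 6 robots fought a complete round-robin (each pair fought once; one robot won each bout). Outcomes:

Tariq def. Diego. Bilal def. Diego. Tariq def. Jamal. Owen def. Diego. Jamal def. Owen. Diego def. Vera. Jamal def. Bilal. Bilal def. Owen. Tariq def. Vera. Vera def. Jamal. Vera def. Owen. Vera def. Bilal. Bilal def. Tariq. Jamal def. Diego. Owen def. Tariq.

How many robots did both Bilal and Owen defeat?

2

Bilal beat: Diego, Tariq, Owen.
Owen beat: Diego, Tariq.
Both beat: Diego, Tariq — 2.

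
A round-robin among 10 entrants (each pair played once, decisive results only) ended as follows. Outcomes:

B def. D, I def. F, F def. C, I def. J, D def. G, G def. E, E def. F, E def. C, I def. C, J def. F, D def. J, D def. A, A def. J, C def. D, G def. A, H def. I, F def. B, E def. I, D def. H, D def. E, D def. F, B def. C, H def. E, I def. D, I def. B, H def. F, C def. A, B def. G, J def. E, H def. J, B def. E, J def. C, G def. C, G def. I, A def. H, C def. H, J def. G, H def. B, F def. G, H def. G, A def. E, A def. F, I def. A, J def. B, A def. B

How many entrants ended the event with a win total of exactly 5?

2

Win totals: A 5, B 4, C 3, D 6, E 3, F 3, G 4, H 6, I 6, J 5.
Exactly 5: A, J — 2 entrants.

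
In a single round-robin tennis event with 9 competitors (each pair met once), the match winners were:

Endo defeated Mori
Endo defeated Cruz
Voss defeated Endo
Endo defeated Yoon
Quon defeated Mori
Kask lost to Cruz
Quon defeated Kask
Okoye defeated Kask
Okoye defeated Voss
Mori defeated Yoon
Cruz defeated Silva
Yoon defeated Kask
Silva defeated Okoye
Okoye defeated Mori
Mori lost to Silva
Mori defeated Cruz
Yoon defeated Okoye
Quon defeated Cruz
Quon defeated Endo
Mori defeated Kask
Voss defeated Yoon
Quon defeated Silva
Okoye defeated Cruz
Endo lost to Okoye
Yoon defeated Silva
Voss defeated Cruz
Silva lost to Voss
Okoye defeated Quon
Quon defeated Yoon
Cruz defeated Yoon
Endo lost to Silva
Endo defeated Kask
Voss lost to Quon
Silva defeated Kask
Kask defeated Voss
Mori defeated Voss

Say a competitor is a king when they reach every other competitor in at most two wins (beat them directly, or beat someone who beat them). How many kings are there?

Mori cannot reach Quon in two steps.
Cruz cannot reach Quon in two steps.
Voss cannot reach Quon in two steps.
Silva reaches everyone (king).
Endo cannot reach Quon in two steps.
Kask cannot reach Mori, Quon, Okoye in two steps.
Yoon reaches everyone (king).
Quon reaches everyone (king).
Okoye reaches everyone (king).
Kings: Silva, Yoon, Quon, Okoye — 4.

4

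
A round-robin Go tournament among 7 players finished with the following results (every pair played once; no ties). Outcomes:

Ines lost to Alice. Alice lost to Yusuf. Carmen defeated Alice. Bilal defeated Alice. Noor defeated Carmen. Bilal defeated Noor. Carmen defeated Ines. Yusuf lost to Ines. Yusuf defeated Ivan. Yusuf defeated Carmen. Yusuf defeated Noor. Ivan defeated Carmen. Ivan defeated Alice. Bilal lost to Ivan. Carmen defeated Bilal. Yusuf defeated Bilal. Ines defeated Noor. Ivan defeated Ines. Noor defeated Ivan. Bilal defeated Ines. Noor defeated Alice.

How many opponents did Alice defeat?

1

Alice's results: beat Ines; lost to Noor, Yusuf, Bilal, Carmen, Ivan.
That is 1 win.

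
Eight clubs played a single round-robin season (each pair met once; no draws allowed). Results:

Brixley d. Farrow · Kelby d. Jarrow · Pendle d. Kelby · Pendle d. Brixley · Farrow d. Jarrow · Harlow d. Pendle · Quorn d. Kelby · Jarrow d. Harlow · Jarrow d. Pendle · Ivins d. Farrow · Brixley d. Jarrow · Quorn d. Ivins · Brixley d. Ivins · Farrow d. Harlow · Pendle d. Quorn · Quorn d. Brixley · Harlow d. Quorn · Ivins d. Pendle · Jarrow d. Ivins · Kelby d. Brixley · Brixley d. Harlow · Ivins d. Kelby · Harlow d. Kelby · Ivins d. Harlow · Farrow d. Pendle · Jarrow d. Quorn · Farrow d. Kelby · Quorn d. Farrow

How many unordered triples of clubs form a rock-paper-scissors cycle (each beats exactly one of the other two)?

19

Win totals: Jarrow 4, Pendle 3, Ivins 4, Quorn 4, Brixley 4, Kelby 2, Farrow 4, Harlow 3.
A club with w wins dominates both others in C(w,2) triples; summing gives 6 + 3 + 6 + 6 + 6 + 1 + 6 + 3 = 37 transitive triples.
Total triples C(8,3) = 56, so cyclic triples = 56 − 37 = 19.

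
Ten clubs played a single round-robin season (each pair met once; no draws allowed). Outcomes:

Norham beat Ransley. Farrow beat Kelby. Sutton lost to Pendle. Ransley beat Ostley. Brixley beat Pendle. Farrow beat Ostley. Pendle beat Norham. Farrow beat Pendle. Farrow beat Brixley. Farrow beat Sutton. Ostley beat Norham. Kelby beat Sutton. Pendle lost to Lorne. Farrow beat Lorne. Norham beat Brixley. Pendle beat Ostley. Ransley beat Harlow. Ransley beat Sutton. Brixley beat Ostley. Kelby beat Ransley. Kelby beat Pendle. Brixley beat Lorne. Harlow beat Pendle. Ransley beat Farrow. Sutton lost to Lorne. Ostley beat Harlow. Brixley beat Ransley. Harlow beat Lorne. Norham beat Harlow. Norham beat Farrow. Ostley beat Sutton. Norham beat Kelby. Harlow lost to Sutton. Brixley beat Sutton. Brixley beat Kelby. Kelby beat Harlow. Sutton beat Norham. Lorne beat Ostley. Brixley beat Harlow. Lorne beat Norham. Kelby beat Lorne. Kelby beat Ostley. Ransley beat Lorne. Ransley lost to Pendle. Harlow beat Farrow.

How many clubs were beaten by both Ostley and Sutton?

Ostley beat: Harlow, Sutton, Norham.
Sutton beat: Harlow, Norham.
Both beat: Harlow, Norham — 2.

2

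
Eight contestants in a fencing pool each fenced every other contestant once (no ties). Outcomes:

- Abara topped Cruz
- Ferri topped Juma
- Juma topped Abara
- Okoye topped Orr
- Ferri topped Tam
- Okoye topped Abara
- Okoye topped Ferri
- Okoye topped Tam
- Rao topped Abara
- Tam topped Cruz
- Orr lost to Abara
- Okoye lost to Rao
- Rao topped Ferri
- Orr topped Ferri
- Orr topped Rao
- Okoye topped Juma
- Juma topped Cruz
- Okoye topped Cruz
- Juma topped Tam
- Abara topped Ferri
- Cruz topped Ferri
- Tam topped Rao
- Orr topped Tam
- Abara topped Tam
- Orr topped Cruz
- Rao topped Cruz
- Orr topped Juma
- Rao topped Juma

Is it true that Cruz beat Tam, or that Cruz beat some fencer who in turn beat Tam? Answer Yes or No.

Yes

Cruz did not beat Tam directly.
Cruz beat Ferri. Of those, Ferri beat Tam.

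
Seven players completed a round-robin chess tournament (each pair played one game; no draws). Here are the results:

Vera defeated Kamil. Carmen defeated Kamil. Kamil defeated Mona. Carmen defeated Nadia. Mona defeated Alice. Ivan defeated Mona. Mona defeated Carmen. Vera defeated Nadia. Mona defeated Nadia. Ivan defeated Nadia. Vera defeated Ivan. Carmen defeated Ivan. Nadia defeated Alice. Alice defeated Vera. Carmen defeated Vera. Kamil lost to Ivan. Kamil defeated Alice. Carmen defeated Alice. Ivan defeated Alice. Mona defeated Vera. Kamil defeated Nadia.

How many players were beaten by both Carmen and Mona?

Carmen beat: Alice, Ivan, Vera, Kamil, Nadia.
Mona beat: Alice, Vera, Carmen, Nadia.
Both beat: Alice, Vera, Nadia — 3.

3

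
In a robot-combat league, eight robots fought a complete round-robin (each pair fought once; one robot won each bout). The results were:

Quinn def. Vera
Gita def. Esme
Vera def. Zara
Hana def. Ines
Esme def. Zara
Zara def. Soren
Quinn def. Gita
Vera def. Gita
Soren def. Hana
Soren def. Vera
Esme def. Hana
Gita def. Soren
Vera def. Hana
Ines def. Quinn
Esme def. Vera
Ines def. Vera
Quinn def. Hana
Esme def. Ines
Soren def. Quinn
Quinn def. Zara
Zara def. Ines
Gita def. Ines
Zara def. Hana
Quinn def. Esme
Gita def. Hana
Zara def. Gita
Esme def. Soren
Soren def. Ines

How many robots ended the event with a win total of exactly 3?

Win totals: Hana 1, Gita 4, Soren 4, Zara 4, Quinn 5, Vera 3, Ines 2, Esme 5.
Exactly 3: Vera — 1 robot.

1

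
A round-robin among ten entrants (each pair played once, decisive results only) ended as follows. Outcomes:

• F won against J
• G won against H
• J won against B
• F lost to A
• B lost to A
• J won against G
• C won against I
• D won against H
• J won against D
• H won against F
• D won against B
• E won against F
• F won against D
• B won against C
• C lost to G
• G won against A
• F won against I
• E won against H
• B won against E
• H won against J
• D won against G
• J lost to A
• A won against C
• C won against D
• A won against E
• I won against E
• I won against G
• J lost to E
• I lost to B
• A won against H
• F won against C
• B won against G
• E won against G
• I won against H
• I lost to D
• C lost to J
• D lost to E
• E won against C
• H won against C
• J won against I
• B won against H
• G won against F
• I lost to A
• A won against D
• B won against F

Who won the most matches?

A

Win totals: A 8, B 6, C 2, D 4, E 6, F 4, G 4, H 3, I 3, J 5.
A leads with 8 wins (next highest: 6).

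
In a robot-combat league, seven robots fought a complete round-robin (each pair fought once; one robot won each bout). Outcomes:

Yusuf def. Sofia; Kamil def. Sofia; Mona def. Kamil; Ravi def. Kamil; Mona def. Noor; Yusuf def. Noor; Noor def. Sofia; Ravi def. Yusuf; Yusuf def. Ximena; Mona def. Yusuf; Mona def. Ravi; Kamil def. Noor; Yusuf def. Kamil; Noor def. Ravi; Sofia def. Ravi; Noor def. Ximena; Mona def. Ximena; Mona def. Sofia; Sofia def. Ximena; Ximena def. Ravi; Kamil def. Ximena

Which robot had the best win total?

Mona

Win totals: Yusuf 4, Ravi 2, Sofia 2, Mona 6, Noor 3, Ximena 1, Kamil 3.
Mona leads with 6 wins (next highest: 4).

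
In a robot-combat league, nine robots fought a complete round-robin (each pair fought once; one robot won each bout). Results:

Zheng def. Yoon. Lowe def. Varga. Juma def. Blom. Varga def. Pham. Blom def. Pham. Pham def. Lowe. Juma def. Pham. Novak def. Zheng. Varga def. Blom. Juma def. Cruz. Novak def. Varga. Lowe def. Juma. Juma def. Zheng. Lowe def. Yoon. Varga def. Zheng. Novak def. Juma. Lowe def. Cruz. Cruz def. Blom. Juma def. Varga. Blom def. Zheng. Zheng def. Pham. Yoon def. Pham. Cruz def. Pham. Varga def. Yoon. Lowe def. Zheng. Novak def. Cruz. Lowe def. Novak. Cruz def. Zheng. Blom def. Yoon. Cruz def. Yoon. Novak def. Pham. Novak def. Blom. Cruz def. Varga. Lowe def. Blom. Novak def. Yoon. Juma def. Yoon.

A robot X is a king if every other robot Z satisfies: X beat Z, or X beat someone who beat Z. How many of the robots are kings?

3

Pham reaches everyone (king).
Cruz cannot reach Juma, Novak in two steps.
Blom cannot reach Cruz, Juma, Novak, Varga in two steps.
Juma cannot reach Novak in two steps.
Novak reaches everyone (king).
Yoon cannot reach Cruz, Blom, Juma, Novak, Varga, Zheng in two steps.
Varga cannot reach Cruz, Juma, Novak in two steps.
Lowe reaches everyone (king).
Zheng cannot reach Cruz, Blom, Juma, Novak, Varga in two steps.
Kings: Pham, Novak, Lowe — 3.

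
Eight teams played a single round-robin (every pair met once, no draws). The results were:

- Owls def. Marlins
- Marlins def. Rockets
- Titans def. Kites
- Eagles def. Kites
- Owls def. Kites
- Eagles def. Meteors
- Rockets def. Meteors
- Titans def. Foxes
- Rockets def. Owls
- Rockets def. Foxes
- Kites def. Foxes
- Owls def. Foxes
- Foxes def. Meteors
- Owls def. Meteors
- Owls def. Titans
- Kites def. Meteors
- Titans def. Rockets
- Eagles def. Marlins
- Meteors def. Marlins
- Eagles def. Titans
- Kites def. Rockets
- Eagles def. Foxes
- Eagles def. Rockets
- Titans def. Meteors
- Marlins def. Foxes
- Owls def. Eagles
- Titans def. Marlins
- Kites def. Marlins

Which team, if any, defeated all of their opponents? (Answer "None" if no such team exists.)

None

Highest win total is Owls with 6 (out of 7 possible).
Owls lost to Rockets, so no team went undefeated.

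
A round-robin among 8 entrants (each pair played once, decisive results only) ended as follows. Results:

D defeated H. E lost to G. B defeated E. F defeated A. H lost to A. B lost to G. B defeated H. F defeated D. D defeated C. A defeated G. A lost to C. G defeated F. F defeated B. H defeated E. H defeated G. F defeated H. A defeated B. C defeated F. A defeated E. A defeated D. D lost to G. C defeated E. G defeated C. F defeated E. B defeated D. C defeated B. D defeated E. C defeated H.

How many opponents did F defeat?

F's results: beat A, B, D, E, H; lost to C, G.
That is 5 wins.

5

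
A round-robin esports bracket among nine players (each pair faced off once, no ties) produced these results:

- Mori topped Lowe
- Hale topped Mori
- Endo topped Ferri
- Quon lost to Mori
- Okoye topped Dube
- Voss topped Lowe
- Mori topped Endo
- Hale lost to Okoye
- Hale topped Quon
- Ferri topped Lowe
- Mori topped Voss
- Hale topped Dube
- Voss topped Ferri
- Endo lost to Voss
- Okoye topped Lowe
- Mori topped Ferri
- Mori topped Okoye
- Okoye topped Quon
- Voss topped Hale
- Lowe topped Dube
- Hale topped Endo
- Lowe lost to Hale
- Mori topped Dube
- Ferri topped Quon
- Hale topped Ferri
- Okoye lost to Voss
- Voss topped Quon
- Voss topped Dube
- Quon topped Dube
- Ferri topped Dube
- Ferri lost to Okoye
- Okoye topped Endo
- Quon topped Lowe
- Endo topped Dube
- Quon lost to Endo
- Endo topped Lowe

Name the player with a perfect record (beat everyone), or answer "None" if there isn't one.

None

Highest win total is Voss with 7 (out of 8 possible).
Voss lost to Mori, so no player went undefeated.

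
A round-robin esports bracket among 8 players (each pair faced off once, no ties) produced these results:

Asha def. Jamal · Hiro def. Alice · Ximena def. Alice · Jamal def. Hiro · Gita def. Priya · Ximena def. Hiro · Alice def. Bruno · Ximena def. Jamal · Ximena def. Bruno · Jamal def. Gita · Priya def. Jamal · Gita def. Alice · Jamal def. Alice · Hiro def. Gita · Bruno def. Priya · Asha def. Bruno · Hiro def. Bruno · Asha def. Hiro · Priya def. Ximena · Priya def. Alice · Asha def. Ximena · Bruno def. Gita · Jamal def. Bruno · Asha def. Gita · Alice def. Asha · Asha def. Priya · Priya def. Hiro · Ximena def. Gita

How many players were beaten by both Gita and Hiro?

Gita beat: Priya, Alice.
Hiro beat: Bruno, Alice, Gita.
Both beat: Alice — 1.

1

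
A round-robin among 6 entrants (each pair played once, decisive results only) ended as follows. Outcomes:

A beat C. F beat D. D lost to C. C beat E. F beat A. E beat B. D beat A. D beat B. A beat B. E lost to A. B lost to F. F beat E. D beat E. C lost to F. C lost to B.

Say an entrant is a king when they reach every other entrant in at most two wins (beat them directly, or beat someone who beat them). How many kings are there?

A cannot reach F in two steps.
B cannot reach A, F in two steps.
C cannot reach F in two steps.
D cannot reach F in two steps.
E cannot reach A, D, F in two steps.
F reaches everyone (king).
Kings: F — 1.

1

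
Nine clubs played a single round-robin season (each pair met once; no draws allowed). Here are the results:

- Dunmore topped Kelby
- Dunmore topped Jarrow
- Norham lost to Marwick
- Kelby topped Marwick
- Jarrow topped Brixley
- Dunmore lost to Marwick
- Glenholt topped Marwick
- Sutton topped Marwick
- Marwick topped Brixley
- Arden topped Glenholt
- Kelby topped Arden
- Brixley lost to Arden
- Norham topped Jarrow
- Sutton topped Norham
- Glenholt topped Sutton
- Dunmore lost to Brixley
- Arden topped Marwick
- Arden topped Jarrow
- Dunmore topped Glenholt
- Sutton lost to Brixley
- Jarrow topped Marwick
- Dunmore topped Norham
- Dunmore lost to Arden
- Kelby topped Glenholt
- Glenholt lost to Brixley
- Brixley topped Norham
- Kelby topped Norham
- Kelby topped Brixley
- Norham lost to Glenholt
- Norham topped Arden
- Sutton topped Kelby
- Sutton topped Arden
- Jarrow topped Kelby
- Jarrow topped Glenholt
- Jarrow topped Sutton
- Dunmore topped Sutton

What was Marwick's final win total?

Marwick's results: beat Norham, Brixley, Dunmore; lost to Sutton, Kelby, Arden, Glenholt, Jarrow.
That is 3 wins.

3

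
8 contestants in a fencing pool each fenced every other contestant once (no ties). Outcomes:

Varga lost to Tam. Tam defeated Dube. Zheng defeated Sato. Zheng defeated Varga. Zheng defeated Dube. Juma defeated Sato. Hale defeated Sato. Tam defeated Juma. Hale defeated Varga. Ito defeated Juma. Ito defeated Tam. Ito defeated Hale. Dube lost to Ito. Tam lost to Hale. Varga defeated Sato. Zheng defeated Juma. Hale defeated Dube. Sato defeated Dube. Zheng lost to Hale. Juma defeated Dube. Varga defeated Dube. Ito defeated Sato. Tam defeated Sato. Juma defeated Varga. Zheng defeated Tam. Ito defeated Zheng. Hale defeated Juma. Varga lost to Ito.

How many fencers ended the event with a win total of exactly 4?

1

Win totals: Zheng 5, Tam 4, Varga 2, Dube 0, Sato 1, Ito 7, Juma 3, Hale 6.
Exactly 4: Tam — 1 fencer.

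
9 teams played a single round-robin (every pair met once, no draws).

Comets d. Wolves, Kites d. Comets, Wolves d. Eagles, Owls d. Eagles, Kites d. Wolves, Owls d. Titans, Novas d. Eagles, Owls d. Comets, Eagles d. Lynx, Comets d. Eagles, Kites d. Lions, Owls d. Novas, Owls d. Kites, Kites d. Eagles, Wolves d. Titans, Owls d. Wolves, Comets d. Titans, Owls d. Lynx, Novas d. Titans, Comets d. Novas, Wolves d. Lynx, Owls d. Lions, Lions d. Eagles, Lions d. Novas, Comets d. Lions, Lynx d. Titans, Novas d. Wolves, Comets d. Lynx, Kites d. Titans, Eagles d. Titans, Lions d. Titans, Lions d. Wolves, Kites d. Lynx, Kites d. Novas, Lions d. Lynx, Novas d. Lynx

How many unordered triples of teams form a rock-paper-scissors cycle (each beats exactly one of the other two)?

Win totals: Titans 0, Lynx 1, Eagles 2, Wolves 3, Novas 4, Comets 6, Owls 8, Lions 5, Kites 7.
A team with w wins dominates both others in C(w,2) triples; summing gives 0 + 0 + 1 + 3 + 6 + 15 + 28 + 10 + 21 = 84 transitive triples.
Total triples C(9,3) = 84, so cyclic triples = 84 − 84 = 0.

0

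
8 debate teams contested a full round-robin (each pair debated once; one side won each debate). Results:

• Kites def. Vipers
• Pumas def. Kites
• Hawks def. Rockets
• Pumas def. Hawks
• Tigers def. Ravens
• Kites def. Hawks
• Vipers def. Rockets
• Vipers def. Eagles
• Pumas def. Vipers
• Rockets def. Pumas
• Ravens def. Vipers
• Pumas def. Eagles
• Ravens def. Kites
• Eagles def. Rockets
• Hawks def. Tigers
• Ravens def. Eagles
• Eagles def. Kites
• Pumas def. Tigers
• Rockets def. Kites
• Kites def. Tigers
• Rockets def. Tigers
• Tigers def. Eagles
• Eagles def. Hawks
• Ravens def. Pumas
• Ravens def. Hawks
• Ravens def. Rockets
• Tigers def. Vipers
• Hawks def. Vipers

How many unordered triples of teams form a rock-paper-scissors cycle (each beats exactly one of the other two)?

15

Win totals: Ravens 6, Kites 3, Hawks 3, Vipers 2, Eagles 3, Pumas 5, Tigers 3, Rockets 3.
A team with w wins dominates both others in C(w,2) triples; summing gives 15 + 3 + 3 + 1 + 3 + 10 + 3 + 3 = 41 transitive triples.
Total triples C(8,3) = 56, so cyclic triples = 56 − 41 = 15.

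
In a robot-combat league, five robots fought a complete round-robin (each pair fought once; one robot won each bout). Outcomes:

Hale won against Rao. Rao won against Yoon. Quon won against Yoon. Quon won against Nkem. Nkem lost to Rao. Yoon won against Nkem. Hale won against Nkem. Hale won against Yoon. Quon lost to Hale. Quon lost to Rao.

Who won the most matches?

Hale

Win totals: Rao 3, Quon 2, Nkem 0, Hale 4, Yoon 1.
Hale leads with 4 wins (next highest: 3).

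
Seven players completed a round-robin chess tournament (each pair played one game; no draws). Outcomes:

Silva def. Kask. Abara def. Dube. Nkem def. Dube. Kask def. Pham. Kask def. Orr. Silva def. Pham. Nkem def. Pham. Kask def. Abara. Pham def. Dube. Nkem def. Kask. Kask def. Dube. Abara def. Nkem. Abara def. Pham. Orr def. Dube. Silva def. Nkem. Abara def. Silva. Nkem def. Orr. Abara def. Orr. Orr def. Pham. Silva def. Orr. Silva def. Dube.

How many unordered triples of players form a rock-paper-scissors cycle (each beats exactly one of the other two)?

2

Win totals: Dube 0, Orr 2, Kask 4, Silva 5, Pham 1, Abara 5, Nkem 4.
A player with w wins dominates both others in C(w,2) triples; summing gives 0 + 1 + 6 + 10 + 0 + 10 + 6 = 33 transitive triples.
Total triples C(7,3) = 35, so cyclic triples = 35 − 33 = 2.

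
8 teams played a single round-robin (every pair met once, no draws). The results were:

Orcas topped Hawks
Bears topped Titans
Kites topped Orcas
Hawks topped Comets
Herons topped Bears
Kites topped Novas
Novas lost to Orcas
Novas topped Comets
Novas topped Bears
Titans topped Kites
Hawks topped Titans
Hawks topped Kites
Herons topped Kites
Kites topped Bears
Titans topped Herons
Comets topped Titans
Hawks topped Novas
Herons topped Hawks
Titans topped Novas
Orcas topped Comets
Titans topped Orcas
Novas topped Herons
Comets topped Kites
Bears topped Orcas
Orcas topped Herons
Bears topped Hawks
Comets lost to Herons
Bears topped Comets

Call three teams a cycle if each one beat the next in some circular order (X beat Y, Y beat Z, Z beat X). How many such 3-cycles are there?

Win totals: Orcas 4, Kites 3, Comets 2, Herons 4, Novas 3, Bears 4, Titans 4, Hawks 4.
A team with w wins dominates both others in C(w,2) triples; summing gives 6 + 3 + 1 + 6 + 3 + 6 + 6 + 6 = 37 transitive triples.
Total triples C(8,3) = 56, so cyclic triples = 56 − 37 = 19.

19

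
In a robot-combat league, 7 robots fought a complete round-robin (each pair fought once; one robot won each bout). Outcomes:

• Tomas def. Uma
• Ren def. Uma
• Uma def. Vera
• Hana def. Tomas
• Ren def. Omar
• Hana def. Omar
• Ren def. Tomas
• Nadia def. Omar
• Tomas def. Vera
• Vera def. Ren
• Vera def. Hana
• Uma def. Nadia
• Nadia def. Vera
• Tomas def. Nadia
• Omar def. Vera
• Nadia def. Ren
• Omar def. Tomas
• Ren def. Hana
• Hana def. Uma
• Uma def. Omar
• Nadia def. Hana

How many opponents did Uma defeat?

3

Uma's results: beat Omar, Nadia, Vera; lost to Tomas, Ren, Hana.
That is 3 wins.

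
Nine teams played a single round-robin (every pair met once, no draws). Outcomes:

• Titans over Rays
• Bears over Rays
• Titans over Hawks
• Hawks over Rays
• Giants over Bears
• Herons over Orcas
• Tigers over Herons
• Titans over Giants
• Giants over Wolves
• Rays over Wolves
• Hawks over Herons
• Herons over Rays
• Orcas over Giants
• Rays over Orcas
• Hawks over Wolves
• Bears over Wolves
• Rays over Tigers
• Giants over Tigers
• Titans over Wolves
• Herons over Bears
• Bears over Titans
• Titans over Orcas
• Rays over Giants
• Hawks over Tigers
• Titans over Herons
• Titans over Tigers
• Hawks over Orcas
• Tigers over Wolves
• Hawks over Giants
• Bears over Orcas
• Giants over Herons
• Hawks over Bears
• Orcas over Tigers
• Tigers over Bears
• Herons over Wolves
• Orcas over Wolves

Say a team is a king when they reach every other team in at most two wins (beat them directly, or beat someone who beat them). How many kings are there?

3

Herons cannot reach Hawks in two steps.
Rays cannot reach Hawks, Titans in two steps.
Orcas cannot reach Rays, Hawks, Titans in two steps.
Hawks reaches everyone (king).
Wolves cannot reach Herons, Rays, Orcas, Hawks, Titans, Tigers, Bears, Giants in two steps.
Titans reaches everyone (king).
Tigers cannot reach Hawks, Giants in two steps.
Bears reaches everyone (king).
Giants cannot reach Hawks in two steps.
Kings: Hawks, Titans, Bears — 3.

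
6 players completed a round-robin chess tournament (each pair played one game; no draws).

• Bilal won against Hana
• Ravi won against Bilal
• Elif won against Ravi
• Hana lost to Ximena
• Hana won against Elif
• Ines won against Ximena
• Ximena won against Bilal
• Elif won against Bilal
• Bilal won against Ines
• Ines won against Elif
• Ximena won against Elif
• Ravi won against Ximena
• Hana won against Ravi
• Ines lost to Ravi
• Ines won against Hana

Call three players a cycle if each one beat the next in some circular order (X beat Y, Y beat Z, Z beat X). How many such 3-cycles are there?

Of the C(6,3) = 20 triples, the cyclic ones are: {Ximena, Ravi, Elif}; {Ximena, Ravi, Hana}; {Ximena, Bilal, Ines}; {Ravi, Bilal, Hana}; {Ravi, Ines, Elif}; {Ravi, Ines, Hana}; {Bilal, Ines, Elif}; {Bilal, Elif, Hana}.
That is 8.

8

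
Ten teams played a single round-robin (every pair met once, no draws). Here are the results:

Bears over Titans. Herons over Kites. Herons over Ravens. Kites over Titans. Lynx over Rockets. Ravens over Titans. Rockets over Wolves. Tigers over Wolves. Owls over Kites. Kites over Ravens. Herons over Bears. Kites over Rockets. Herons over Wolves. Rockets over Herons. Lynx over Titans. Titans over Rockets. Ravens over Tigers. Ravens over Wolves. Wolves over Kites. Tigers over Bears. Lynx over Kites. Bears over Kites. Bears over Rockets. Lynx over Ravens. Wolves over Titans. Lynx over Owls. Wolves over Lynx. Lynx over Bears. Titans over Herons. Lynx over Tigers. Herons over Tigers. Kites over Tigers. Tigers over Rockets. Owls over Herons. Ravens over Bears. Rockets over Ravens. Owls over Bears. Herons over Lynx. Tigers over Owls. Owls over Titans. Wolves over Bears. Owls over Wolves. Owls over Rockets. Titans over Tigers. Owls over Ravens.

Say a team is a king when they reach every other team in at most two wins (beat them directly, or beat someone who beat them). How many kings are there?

7

Rockets cannot reach Owls in two steps.
Kites cannot reach Lynx in two steps.
Wolves reaches everyone (king).
Owls reaches everyone (king).
Lynx reaches everyone (king).
Ravens reaches everyone (king).
Bears cannot reach Owls, Lynx in two steps.
Tigers reaches everyone (king).
Titans reaches everyone (king).
Herons reaches everyone (king).
Kings: Wolves, Owls, Lynx, Ravens, Tigers, Titans, Herons — 7.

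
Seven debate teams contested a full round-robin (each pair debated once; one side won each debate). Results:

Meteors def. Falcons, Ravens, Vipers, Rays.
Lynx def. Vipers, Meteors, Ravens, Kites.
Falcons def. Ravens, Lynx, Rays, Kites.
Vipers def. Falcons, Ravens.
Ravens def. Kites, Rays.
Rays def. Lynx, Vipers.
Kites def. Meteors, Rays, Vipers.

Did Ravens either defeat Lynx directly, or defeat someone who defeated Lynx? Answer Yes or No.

Ravens did not beat Lynx directly.
Ravens beat Kites, Rays. Of those, Rays beat Lynx.

Yes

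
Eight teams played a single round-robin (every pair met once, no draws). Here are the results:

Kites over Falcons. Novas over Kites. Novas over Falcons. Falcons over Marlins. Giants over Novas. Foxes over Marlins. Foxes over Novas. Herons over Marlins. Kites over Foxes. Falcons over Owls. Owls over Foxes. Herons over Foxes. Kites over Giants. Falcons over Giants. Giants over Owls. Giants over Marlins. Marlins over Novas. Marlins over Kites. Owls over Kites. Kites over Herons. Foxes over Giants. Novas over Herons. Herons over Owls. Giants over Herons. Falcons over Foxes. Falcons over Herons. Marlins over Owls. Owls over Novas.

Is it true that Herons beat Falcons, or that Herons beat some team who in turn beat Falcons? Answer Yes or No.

Herons did not beat Falcons directly.
Herons beat Owls, Foxes, Marlins, but each of them lost to Falcons. No two-step path.

No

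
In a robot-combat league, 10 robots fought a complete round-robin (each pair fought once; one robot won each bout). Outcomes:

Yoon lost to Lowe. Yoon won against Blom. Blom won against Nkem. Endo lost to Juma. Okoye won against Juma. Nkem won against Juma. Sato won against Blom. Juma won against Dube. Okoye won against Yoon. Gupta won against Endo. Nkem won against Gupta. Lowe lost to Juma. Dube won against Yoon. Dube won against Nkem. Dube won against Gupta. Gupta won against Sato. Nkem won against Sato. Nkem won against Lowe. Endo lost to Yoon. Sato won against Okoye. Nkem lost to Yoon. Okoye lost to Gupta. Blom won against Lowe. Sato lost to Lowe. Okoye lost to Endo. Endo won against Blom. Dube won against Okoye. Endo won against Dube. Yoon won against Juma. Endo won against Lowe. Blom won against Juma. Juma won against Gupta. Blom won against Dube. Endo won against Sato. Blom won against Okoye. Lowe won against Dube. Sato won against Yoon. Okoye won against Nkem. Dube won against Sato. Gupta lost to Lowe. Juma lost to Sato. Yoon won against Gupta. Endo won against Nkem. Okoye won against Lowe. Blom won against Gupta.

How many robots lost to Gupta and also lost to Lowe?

Gupta beat: Okoye, Sato, Endo.
Lowe beat: Yoon, Gupta, Dube, Sato.
Both beat: Sato — 1.

1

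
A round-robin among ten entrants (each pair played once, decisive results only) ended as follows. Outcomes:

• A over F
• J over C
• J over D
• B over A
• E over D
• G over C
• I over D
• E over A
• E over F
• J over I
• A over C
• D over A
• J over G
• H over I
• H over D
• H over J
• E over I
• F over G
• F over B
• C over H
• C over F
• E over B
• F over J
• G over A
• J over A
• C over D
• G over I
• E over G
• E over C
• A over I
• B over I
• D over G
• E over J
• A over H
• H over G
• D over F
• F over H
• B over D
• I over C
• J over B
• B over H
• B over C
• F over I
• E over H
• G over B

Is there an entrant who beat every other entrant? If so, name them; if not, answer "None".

E has 9 wins out of 9 opponents — a perfect record.

E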